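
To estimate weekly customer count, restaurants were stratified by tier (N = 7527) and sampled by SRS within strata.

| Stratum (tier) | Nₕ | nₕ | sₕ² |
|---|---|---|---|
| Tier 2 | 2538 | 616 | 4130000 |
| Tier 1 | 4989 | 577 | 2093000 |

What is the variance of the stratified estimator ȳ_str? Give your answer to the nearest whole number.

1987

Var(ȳ_str) = Σₕ Wₕ²(1 − fₕ)sₕ²/nₕ with Wₕ = Nₕ/N, N = 7527.
Tier 2: Wₕ = 0.33718613; term = 0.33718613²·(1 − 0.24271080)·4130000/616 = 577.25873.
Tier 1: Wₕ = 0.66281387; term = 0.66281387²·(1 − 0.11565444)·2093000/577 = 1409.2842.
Sum = 1986.5429.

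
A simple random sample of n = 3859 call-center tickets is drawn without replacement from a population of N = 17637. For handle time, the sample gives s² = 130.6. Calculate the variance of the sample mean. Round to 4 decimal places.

0.0264

Under SRS without replacement, Var(ȳ) = (1 − f)·s²/n with f = n/N = 3859/17637 = 0.21880138.
Var(ȳ) = (1 − 0.21880138)·130.6/3859 = 0.78119862·0.033842964 = 0.026438077.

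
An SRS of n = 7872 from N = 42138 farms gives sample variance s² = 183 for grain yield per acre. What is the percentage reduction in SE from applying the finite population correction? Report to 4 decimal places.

f = n/N = 7872/42138 = 0.18681475.
SE_no-fpc = √(s²/n) = 0.15246951; SE_fpc = √((1−f)s²/n) = 0.1374921.
Ratio = √(1−f) = 0.90176785. Reduction = 100·(1 − 0.90176785) = 9.8232%.

9.8232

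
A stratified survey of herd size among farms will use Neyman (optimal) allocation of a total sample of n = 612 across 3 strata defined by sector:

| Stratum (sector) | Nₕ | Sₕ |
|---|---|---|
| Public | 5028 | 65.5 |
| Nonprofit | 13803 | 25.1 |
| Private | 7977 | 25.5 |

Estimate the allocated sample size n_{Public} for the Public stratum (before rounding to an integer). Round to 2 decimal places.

229.24

Neyman allocation: nₕ = n·NₕSₕ / Σⱼ NⱼSⱼ.
Σ NⱼSⱼ = 5028·65.5 + 13803·25.1 + 7977·25.5 = 879202.8.
n_{Public} = 612·5028·65.5 / 879202.8 = 229.24.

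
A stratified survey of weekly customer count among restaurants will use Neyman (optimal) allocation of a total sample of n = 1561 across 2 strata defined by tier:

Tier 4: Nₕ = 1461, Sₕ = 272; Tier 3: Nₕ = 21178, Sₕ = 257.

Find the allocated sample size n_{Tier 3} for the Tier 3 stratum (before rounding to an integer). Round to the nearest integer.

1455

Neyman allocation: nₕ = n·NₕSₕ / Σⱼ NⱼSⱼ.
Σ NⱼSⱼ = 1461·272 + 21178·257 = 5.840138 × 10^6.
n_{Tier 3} = 1561·21178·257 / (5.840138 × 10^6) = 1455.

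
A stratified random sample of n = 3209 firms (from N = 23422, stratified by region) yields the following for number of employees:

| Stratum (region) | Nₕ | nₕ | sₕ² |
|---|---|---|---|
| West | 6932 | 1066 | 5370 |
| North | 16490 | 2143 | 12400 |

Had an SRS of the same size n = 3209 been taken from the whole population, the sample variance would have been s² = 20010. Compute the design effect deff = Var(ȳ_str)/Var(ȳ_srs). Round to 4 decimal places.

0.5331

Var(ȳ_str) = Σ Wₕ²(1−fₕ)sₕ²/nₕ with Wₕ = Nₕ/23422:
  West: (6932/23422)²·(1−1066/6932)·5370/1066 = 0.37339607
  North: (16490/23422)²·(1−2143/16490)·12400/2143 = 2.4953606
  → Var(ȳ_str) = 2.8687567.
Var(ȳ_srs) = (1 − 3209/23422)·20010/3209 = 5.3812624.
deff = 2.8687567 / 5.3812624 = 0.5331.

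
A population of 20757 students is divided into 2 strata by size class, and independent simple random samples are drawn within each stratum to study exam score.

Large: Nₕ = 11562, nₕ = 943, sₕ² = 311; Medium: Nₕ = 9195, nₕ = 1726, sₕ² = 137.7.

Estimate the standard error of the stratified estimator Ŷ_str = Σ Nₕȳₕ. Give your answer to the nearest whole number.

6780

Var(Ŷ_str) = Σₕ Nₕ²(1 − fₕ)sₕ²/nₕ.
Large: 11562²·(1 − 943/11562)·311/943 = 4.0491632 × 10^7.
Medium: 9195²·(1 − 1726/9195)·137.7/1726 = 5.4790762 × 10^6.
Sum = 4.5970708 × 10^7.
SE = √(4.5970708 × 10^7) = 6780.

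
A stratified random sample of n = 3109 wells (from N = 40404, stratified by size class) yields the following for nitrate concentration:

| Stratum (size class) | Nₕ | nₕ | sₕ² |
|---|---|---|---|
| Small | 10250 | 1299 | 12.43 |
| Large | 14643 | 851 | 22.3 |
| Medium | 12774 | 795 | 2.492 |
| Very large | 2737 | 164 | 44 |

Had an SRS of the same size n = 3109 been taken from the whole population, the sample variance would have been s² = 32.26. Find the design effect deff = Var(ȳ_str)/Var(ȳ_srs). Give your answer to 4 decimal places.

Var(ȳ_str) = Σ Wₕ²(1−fₕ)sₕ²/nₕ with Wₕ = Nₕ/40404:
  Small: (10250/40404)²·(1−1299/10250)·12.43/1299 = 5.3778499 × 10^-4
  Large: (14643/40404)²·(1−851/14643)·22.3/851 = 0.0032417826
  Medium: (12774/40404)²·(1−795/12774)·2.492/795 = 2.9381885 × 10^-4
  Very large: (2737/40404)²·(1−164/2737)·44/164 = 0.0011573766
  → Var(ȳ_str) = 0.005230763.
Var(ȳ_srs) = (1 − 3109/40404)·32.26/3109 = 0.009577891.
deff = 0.005230763 / 0.009577891 = 0.5461.

0.5461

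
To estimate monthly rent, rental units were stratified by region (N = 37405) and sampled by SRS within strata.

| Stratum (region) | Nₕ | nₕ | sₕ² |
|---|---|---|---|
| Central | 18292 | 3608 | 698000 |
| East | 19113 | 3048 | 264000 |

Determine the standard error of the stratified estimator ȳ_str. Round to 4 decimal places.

Var(ȳ_str) = Σₕ Wₕ²(1 − fₕ)sₕ²/nₕ with Wₕ = Nₕ/N, N = 37405.
Central: Wₕ = 0.48902553; term = 0.48902553²·(1 − 0.19724470)·698000/3608 = 37.139422.
East: Wₕ = 0.51097447; term = 0.51097447²·(1 − 0.15947261)·264000/3048 = 19.008123.
Sum = 56.147545.
SE = √(56.147545) = 7.4932.

7.4932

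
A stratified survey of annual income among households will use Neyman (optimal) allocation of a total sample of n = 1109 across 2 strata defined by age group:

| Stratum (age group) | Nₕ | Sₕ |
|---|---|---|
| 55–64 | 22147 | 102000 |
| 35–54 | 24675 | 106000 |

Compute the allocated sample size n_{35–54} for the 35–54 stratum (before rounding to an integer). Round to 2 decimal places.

595.06

Neyman allocation: nₕ = n·NₕSₕ / Σⱼ NⱼSⱼ.
Σ NⱼSⱼ = 22147·102000 + 24675·106000 = 4.874544 × 10^9.
n_{35–54} = 1109·24675·106000 / (4.874544 × 10^9) = 595.06.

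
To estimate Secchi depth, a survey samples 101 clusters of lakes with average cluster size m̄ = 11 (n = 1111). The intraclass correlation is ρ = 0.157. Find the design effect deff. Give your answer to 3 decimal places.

deff = 1 + (11 − 1)·0.157 = 1 + 1.57 = 2.57.

2.570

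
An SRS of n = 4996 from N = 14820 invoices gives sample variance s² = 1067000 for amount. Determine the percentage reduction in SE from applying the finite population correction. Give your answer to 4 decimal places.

18.5821

f = n/N = 4996/14820 = 0.33711201.
SE_no-fpc = √(s²/n) = 14.614064; SE_fpc = √((1−f)s²/n) = 11.898469.
Ratio = √(1−f) = 0.81417933. Reduction = 100·(1 − 0.81417933) = 18.5821%.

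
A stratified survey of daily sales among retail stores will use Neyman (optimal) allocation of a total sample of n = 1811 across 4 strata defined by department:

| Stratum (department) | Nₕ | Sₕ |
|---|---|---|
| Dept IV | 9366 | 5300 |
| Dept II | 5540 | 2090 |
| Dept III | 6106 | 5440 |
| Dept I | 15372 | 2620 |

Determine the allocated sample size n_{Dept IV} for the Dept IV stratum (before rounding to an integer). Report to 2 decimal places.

Neyman allocation: nₕ = n·NₕSₕ / Σⱼ NⱼSⱼ.
Σ NⱼSⱼ = 9366·5300 + 5540·2090 + 6106·5440 + 15372·2620 = 1.3470968 × 10^8.
n_{Dept IV} = 1811·9366·5300 / (1.3470968 × 10^8) = 667.34.

667.34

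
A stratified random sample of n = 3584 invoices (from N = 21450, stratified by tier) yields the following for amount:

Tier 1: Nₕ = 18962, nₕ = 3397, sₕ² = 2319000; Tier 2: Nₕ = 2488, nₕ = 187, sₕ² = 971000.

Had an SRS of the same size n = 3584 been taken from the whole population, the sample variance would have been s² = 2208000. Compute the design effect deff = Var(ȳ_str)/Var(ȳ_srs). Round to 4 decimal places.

0.9793

Var(ȳ_str) = Σ Wₕ²(1−fₕ)sₕ²/nₕ with Wₕ = Nₕ/21450:
  Tier 1: (18962/21450)²·(1−3397/18962)·2319000/3397 = 437.90901
  Tier 2: (2488/21450)²·(1−187/2488)·971000/187 = 64.608555
  → Var(ȳ_str) = 502.51757.
Var(ȳ_srs) = (1 − 3584/21450)·2208000/3584 = 513.13437.
deff = 502.51757 / 513.13437 = 0.9793.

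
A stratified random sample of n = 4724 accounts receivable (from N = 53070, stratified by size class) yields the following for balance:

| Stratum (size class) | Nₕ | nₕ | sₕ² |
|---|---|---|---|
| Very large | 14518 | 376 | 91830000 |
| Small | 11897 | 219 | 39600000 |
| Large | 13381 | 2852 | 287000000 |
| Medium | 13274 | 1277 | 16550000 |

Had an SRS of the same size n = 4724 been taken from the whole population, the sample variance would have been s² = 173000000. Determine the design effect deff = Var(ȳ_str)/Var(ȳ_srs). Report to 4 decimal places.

0.9739

Var(ȳ_str) = Σ Wₕ²(1−fₕ)sₕ²/nₕ with Wₕ = Nₕ/53070:
  Very large: (14518/53070)²·(1−376/14518)·91830000/376 = 17803.943
  Small: (11897/53070)²·(1−219/11897)·39600000/219 = 8919.8762
  Large: (13381/53070)²·(1−2852/13381)·287000000/2852 = 5033.9616
  Medium: (13274/53070)²·(1−1277/13274)·16550000/1277 = 732.79652
  → Var(ȳ_str) = 32490.577.
Var(ȳ_srs) = (1 − 4724/53070)·173000000/4724 = 33361.662.
deff = 32490.577 / 33361.662 = 0.9739.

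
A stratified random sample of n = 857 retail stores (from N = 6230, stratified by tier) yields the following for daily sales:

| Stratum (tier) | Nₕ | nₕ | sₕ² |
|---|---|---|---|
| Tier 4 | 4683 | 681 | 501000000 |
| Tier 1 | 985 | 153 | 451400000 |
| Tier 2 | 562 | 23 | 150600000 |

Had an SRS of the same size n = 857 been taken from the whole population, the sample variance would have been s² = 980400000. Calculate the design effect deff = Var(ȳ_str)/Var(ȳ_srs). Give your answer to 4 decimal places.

0.4750

Var(ȳ_str) = Σ Wₕ²(1−fₕ)sₕ²/nₕ with Wₕ = Nₕ/6230:
  Tier 4: (4683/6230)²·(1−681/4683)·501000000/681 = 355235.01
  Tier 1: (985/6230)²·(1−153/985)·451400000/153 = 62295.057
  Tier 2: (562/6230)²·(1−23/562)·150600000/23 = 51102.968
  → Var(ȳ_str) = 468633.04.
Var(ȳ_srs) = (1 − 857/6230)·980400000/857 = 986623.09.
deff = 468633.04 / 986623.09 = 0.4750.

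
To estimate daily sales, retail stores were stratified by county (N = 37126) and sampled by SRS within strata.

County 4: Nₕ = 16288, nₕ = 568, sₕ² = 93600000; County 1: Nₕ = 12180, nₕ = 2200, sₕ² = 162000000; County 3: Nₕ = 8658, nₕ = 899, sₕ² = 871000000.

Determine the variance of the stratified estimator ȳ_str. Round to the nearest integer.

Var(ȳ_str) = Σₕ Wₕ²(1 − fₕ)sₕ²/nₕ with Wₕ = Nₕ/N, N = 37126.
County 4: Wₕ = 0.43872219; term = 0.43872219²·(1 − 0.03487230)·93600000/568 = 30611.985.
County 1: Wₕ = 0.32807197; term = 0.32807197²·(1 − 0.18062397)·162000000/2200 = 6494.0233.
County 3: Wₕ = 0.23320584; term = 0.23320584²·(1 − 0.10383460)·871000000/899 = 47219.945.
Sum = 84325.953.

84326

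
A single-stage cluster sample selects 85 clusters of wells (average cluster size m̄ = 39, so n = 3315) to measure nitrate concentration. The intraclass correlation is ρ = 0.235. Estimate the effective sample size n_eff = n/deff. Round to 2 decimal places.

deff = 1 + (39 − 1)·0.235 = 1 + 8.93 = 9.93.
n_eff = 3315 / 9.93 = 333.84.

333.84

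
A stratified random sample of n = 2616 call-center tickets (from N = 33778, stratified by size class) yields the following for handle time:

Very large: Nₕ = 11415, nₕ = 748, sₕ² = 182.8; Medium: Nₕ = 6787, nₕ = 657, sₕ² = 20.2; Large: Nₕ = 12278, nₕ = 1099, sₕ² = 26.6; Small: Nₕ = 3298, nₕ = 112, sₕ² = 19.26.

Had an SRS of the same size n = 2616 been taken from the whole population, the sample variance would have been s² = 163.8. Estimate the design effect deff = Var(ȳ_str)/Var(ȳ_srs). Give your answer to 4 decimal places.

Var(ȳ_str) = Σ Wₕ²(1−fₕ)sₕ²/nₕ with Wₕ = Nₕ/33778:
  Very large: (11415/33778)²·(1−748/11415)·182.8/748 = 0.026081042
  Medium: (6787/33778)²·(1−657/6787)·20.2/657 = 0.0011211313
  Large: (12278/33778)²·(1−1099/12278)·26.6/1099 = 0.0029117003
  Small: (3298/33778)²·(1−112/3298)·19.26/112 = 0.0015836778
  → Var(ȳ_str) = 0.031697551.
Var(ȳ_srs) = (1 − 2616/33778)·163.8/2616 = 0.057765369.
deff = 0.031697551 / 0.057765369 = 0.5487.

0.5487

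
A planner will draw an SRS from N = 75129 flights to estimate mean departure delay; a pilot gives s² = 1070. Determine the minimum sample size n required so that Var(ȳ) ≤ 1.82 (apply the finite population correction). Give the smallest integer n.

Without fpc, n₀ = s²/D = 1070/1.82 = 587.9121.
With fpc, (1 − n/N)·s²/n ≤ D requires n ≥ n₀/(1 + n₀/N) = 587.9121/(1 + 587.9121/75129) = 583.3472.
Rounding up, n = 584.

584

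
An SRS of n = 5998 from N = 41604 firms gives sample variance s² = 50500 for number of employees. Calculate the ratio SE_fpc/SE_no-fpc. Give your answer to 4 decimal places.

0.9251

f = n/N = 5998/41604 = 0.14416883.
SE_no-fpc = √(s²/n) = 2.9016328; SE_fpc = √((1−f)s²/n) = 2.6843337.
Ratio = √(1−f) = 0.92511144.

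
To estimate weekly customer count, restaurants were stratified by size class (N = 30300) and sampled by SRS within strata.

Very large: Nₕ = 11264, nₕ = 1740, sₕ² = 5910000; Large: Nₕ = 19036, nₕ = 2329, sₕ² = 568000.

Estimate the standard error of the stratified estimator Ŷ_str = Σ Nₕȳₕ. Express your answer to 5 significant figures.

Var(Ŷ_str) = Σₕ Nₕ²(1 − fₕ)sₕ²/nₕ.
Very large: 11264²·(1 − 1740/11264)·5910000/1740 = 3.6437642 × 10^11.
Large: 19036²·(1 − 2329/19036)·568000/2329 = 7.7562717 × 10^10.
Sum = 4.4193914 × 10^11.
SE = √(4.4193914 × 10^11) = 664790.

664790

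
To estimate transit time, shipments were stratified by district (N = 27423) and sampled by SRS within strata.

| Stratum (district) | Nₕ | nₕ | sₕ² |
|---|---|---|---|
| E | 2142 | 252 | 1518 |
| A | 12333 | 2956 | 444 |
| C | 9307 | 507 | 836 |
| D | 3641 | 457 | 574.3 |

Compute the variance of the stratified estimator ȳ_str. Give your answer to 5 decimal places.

Var(ȳ_str) = Σₕ Wₕ²(1 − fₕ)sₕ²/nₕ with Wₕ = Nₕ/N, N = 27423.
E: Wₕ = 0.07810962; term = 0.07810962²·(1 − 0.11764706)·1518/252 = 0.03242818.
A: Wₕ = 0.44973198; term = 0.44973198²·(1 − 0.23968215)·444/2956 = 0.023098366.
C: Wₕ = 0.33938665; term = 0.33938665²·(1 − 0.05447513)·836/507 = 0.17958116.
D: Wₕ = 0.13277176; term = 0.13277176²·(1 − 0.12551497)·574.3/457 = 0.019372534.
Sum = 0.25448024.

0.25448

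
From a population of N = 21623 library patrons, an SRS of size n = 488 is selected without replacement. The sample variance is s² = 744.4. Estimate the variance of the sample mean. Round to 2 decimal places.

1.49

Under SRS without replacement, Var(ȳ) = (1 − f)·s²/n with f = n/N = 488/21623 = 0.02256856.
Var(ȳ) = (1 − 0.02256856)·744.4/488 = 0.97743144·1.5254098 = 1.4909835.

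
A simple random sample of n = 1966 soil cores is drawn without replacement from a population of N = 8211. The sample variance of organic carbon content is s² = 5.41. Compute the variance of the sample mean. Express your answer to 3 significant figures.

0.00209

Under SRS without replacement, Var(ȳ) = (1 − f)·s²/n with f = n/N = 1966/8211 = 0.23943490.
Var(ȳ) = (1 − 0.23943490)·5.41/1966 = 0.76056510·0.0027517803 = 0.002092908.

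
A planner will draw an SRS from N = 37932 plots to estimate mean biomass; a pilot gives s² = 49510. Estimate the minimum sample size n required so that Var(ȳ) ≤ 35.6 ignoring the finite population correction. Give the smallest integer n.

1391

Without fpc, n₀ = s²/D = 49510/35.6 = 1390.7303.
Rounding up, n = 1391.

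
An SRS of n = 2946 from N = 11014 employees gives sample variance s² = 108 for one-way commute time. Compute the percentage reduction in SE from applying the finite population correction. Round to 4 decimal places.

14.4125

f = n/N = 2946/11014 = 0.26747776.
SE_no-fpc = √(s²/n) = 0.19146769; SE_fpc = √((1−f)s²/n) = 0.16387244.
Ratio = √(1−f) = 0.85587513. Reduction = 100·(1 − 0.85587513) = 14.4125%.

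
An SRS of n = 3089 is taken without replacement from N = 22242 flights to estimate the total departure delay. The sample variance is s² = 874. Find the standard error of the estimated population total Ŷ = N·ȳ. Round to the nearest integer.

10979

Var(Ŷ) = N²·Var(ȳ) = N²·(1 − n/N)·s²/n.
f = 3089/22242 = 0.13888140; Var(ȳ) = 0.86111860·874/3089 = 0.24364444.
Var(Ŷ) = 22242² · 0.24364444 = 1.205325 × 10^8.
SE(Ŷ) = √(1.205325 × 10^8) = 10979.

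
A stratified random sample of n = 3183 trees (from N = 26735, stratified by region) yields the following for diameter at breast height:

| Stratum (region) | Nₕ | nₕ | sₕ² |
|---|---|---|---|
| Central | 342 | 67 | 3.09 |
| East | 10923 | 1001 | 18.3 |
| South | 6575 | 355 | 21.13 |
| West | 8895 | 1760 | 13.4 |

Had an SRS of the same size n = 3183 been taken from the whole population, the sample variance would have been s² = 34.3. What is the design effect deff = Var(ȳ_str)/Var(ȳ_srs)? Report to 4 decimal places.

0.7226

Var(ȳ_str) = Σ Wₕ²(1−fₕ)sₕ²/nₕ with Wₕ = Nₕ/26735:
  Central: (342/26735)²·(1−67/342)·3.09/67 = 6.0685104 × 10^-6
  East: (10923/26735)²·(1−1001/10923)·18.3/1001 = 0.0027720291
  South: (6575/26735)²·(1−355/6575)·21.13/355 = 0.0034056257
  West: (8895/26735)²·(1−1760/8895)·13.4/1760 = 6.760389 × 10^-4
  → Var(ȳ_str) = 0.0068597622.
Var(ȳ_srs) = (1 − 3183/26735)·34.3/3183 = 0.0094930351.
deff = 0.0068597622 / 0.0094930351 = 0.7226.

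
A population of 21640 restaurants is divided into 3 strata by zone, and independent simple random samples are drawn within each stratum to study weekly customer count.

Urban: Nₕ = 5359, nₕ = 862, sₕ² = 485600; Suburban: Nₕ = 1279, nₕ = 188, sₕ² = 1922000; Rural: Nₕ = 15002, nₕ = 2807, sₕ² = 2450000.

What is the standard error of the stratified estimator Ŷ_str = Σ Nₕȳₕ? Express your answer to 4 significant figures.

Var(Ŷ_str) = Σₕ Nₕ²(1 − fₕ)sₕ²/nₕ.
Urban: 5359²·(1 − 862/5359)·485600/862 = 1.3576195 × 10^10.
Suburban: 1279²·(1 − 188/1279)·1922000/188 = 1.4265626 × 10^10.
Rural: 15002²·(1 − 2807/15002)·2450000/2807 = 1.5968151 × 10^11.
Sum = 1.8752333 × 10^11.
SE = √(1.8752333 × 10^11) = 433000.

433000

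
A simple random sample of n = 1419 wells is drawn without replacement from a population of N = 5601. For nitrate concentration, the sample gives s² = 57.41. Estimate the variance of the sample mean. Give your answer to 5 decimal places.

0.03021

Under SRS without replacement, Var(ȳ) = (1 − f)·s²/n with f = n/N = 1419/5601 = 0.25334762.
Var(ȳ) = (1 − 0.25334762)·57.41/1419 = 0.74665238·0.040458069 = 0.030208114.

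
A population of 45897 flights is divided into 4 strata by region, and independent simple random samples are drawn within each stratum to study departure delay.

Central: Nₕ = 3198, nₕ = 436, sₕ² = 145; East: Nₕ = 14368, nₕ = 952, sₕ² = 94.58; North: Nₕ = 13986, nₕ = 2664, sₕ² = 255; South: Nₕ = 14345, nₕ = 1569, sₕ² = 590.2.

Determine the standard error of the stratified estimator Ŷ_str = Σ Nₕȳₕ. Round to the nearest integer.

10305

Var(Ŷ_str) = Σₕ Nₕ²(1 − fₕ)sₕ²/nₕ.
Central: 3198²·(1 − 436/3198)·145/436 = 2.937539 × 10^6.
East: 14368²·(1 − 952/14368)·94.58/952 = 1.9150571 × 10^7.
North: 13986²·(1 − 2664/13986)·255/2664 = 1.5157328 × 10^7.
South: 14345²·(1 − 1569/14345)·590.2/1569 = 6.894007 × 10^7.
Sum = 1.0618551 × 10^8.
SE = √(1.0618551 × 10^8) = 10305.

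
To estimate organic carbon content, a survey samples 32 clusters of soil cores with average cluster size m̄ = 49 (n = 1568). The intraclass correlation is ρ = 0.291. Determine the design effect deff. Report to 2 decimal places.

deff = 1 + (49 − 1)·0.291 = 1 + 13.968 = 14.968.

14.97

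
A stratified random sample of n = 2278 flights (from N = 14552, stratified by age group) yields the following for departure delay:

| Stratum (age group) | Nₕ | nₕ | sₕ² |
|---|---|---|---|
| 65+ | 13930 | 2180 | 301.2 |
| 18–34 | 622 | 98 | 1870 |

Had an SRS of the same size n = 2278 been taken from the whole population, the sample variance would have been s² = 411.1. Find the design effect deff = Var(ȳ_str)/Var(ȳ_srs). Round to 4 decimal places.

0.8945

Var(ȳ_str) = Σ Wₕ²(1−fₕ)sₕ²/nₕ with Wₕ = Nₕ/14552:
  65+: (13930/14552)²·(1−2180/13930)·301.2/2180 = 0.10679283
  18–34: (622/14552)²·(1−98/622)·1870/98 = 0.029369181
  → Var(ȳ_str) = 0.13616201.
Var(ȳ_srs) = (1 − 2278/14552)·411.1/2278 = 0.15221491.
deff = 0.13616201 / 0.15221491 = 0.8945.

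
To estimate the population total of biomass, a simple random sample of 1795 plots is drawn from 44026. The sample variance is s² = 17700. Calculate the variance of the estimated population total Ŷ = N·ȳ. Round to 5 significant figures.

Var(Ŷ) = N²·Var(ȳ) = N²·(1 − n/N)·s²/n.
f = 1795/44026 = 0.04077136; Var(ȳ) = 0.95922864·17700/1795 = 9.4586891.
Var(Ŷ) = 44026² · 9.4586891 = 1.833367 × 10^10.

1.8334 × 10^10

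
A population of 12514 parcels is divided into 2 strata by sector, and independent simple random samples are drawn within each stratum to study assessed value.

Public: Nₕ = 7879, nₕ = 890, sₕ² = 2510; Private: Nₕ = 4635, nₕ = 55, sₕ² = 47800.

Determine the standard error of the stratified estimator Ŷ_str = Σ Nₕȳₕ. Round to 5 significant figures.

136400

Var(Ŷ_str) = Σₕ Nₕ²(1 − fₕ)sₕ²/nₕ.
Public: 7879²·(1 − 890/7879)·2510/890 = 1.5529943 × 10^8.
Private: 4635²·(1 − 55/4635)·47800/55 = 1.8449323 × 10^10.
Sum = 1.8604622 × 10^10.
SE = √(1.8604622 × 10^10) = 136400.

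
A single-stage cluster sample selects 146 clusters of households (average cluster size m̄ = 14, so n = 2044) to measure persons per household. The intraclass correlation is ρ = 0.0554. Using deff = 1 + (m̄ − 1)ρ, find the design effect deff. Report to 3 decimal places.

1.720

deff = 1 + (14 − 1)·0.0554 = 1 + 0.7202 = 1.7202.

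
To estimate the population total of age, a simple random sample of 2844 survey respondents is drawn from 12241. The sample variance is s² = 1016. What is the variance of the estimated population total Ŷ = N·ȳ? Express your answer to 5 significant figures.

Var(Ŷ) = N²·Var(ȳ) = N²·(1 − n/N)·s²/n.
f = 2844/12241 = 0.23233396; Var(ȳ) = 0.76766604·1016/2844 = 0.27424356.
Var(Ŷ) = 12241² · 0.27424356 = 4.1093226 × 10^7.

4.1093 × 10^7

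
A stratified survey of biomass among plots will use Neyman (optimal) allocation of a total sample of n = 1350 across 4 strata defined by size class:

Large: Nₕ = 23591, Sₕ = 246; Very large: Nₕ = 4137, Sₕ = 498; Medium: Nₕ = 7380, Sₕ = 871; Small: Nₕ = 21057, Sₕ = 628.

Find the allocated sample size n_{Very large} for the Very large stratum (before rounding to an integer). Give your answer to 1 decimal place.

Neyman allocation: nₕ = n·NₕSₕ / Σⱼ NⱼSⱼ.
Σ NⱼSⱼ = 23591·246 + 4137·498 + 7380·871 + 21057·628 = 2.7515388 × 10^7.
n_{Very large} = 1350·4137·498 / (2.7515388 × 10^7) = 101.1.

101.1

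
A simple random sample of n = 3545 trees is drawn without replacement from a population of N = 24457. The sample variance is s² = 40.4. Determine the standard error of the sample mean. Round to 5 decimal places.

Under SRS without replacement, Var(ȳ) = (1 − f)·s²/n with f = n/N = 3545/24457 = 0.14494828.
Var(ȳ) = (1 − 0.14494828)·40.4/3545 = 0.85505172·0.011396333 = 0.0097444541.
SE(ȳ) = √(0.0097444541) = 0.09871.

0.09871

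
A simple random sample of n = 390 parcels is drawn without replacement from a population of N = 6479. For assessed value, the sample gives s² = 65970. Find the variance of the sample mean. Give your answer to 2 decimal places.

Under SRS without replacement, Var(ȳ) = (1 − f)·s²/n with f = n/N = 390/6479 = 0.06019447.
Var(ȳ) = (1 − 0.06019447)·65970/390 = 0.93980553·169.15385 = 158.97172.

158.97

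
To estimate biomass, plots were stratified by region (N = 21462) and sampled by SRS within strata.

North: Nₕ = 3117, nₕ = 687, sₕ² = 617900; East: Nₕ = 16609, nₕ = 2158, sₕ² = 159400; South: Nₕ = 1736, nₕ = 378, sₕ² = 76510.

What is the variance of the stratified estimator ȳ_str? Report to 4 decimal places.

54.3149

Var(ȳ_str) = Σₕ Wₕ²(1 − fₕ)sₕ²/nₕ with Wₕ = Nₕ/N, N = 21462.
North: Wₕ = 0.14523344; term = 0.14523344²·(1 − 0.22040423)·617900/687 = 14.789863.
East: Wₕ = 0.77387941; term = 0.77387941²·(1 − 0.12992956)·159400/2158 = 38.489111.
South: Wₕ = 0.08088715; term = 0.08088715²·(1 − 0.21774194)·76510/378 = 1.0359422.
Sum = 54.314916.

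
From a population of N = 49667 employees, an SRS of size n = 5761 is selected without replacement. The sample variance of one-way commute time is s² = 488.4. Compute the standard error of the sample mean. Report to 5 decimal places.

Under SRS without replacement, Var(ȳ) = (1 − f)·s²/n with f = n/N = 5761/49667 = 0.11599251.
Var(ȳ) = (1 − 0.11599251)·488.4/5761 = 0.88400749·0.084776948 = 0.074943457.
SE(ȳ) = √(0.074943457) = 0.27376.

0.27376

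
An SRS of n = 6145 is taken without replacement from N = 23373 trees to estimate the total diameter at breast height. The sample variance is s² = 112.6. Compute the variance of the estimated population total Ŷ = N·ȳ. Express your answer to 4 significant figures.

7.378 × 10^6

Var(Ŷ) = N²·Var(ȳ) = N²·(1 − n/N)·s²/n.
f = 6145/23373 = 0.26291020; Var(ȳ) = 0.73708980·112.6/6145 = 0.013506316.
Var(Ŷ) = 23373² · 0.013506316 = 7.3784617 × 10^6.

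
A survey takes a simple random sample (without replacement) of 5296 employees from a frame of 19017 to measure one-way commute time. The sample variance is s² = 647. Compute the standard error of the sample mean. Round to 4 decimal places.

Under SRS without replacement, Var(ȳ) = (1 − f)·s²/n with f = n/N = 5296/19017 = 0.27848767.
Var(ȳ) = (1 − 0.27848767)·647/5296 = 0.72151233·0.12216767 = 0.088145483.
SE(ȳ) = √(0.088145483) = 0.2969.

0.2969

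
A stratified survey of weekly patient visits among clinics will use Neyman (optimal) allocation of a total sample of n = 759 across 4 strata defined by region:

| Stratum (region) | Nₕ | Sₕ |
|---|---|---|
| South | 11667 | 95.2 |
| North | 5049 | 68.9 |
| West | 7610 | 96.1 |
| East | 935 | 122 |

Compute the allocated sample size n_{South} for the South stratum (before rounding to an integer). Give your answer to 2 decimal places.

Neyman allocation: nₕ = n·NₕSₕ / Σⱼ NⱼSⱼ.
Σ NⱼSⱼ = 11667·95.2 + 5049·68.9 + 7610·96.1 + 935·122 = 2.3039655 × 10^6.
n_{South} = 759·11667·95.2 / (2.3039655 × 10^6) = 365.90.

365.90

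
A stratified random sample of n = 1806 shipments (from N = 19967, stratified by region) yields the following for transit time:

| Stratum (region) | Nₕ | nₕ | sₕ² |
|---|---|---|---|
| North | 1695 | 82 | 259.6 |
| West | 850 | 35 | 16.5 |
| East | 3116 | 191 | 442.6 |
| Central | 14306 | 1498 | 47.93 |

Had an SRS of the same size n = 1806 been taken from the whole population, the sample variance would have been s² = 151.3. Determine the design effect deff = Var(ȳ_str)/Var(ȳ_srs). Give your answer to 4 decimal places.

1.1839

Var(ȳ_str) = Σ Wₕ²(1−fₕ)sₕ²/nₕ with Wₕ = Nₕ/19967:
  North: (1695/19967)²·(1−82/1695)·259.6/82 = 0.021710472
  West: (850/19967)²·(1−35/850)·16.5/35 = 8.1915634 × 10^-4
  East: (3116/19967)²·(1−191/3116)·442.6/191 = 0.052975581
  Central: (14306/19967)²·(1−1498/14306)·47.93/1498 = 0.014705152
  → Var(ȳ_str) = 0.090210361.
Var(ȳ_srs) = (1 − 1806/19967)·151.3/1806 = 0.076198798.
deff = 0.090210361 / 0.076198798 = 1.1839.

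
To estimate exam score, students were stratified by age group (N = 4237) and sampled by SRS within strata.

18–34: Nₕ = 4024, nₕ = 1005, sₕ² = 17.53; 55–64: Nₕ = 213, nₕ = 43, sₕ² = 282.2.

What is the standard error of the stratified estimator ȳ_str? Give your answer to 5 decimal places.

0.15824

Var(ȳ_str) = Σₕ Wₕ²(1 − fₕ)sₕ²/nₕ with Wₕ = Nₕ/N, N = 4237.
18–34: Wₕ = 0.94972858; term = 0.94972858²·(1 − 0.24975149)·17.53/1005 = 0.01180375.
55–64: Wₕ = 0.05027142; term = 0.05027142²·(1 − 0.20187793)·282.2/43 = 0.013237323.
Sum = 0.025041073.
SE = √(0.025041073) = 0.15824.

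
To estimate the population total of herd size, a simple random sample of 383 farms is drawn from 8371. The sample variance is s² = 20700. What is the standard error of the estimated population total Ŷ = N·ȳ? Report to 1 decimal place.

Var(Ŷ) = N²·Var(ȳ) = N²·(1 − n/N)·s²/n.
f = 383/8371 = 0.04575320; Var(ȳ) = 0.95424680·20700/383 = 51.574175.
Var(Ŷ) = 8371² · 51.574175 = 3.6139902 × 10^9.
SE(Ŷ) = √(3.6139902 × 10^9) = 60116.5.

60116.5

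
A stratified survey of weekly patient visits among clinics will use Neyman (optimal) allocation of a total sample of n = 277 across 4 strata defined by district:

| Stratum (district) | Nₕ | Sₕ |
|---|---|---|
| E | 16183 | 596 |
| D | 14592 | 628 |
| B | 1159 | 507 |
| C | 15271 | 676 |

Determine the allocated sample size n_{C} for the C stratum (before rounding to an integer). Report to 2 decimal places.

96.22

Neyman allocation: nₕ = n·NₕSₕ / Σⱼ NⱼSⱼ.
Σ NⱼSⱼ = 16183·596 + 14592·628 + 1159·507 + 15271·676 = 2.9719653 × 10^7.
n_{C} = 277·15271·676 / (2.9719653 × 10^7) = 96.22.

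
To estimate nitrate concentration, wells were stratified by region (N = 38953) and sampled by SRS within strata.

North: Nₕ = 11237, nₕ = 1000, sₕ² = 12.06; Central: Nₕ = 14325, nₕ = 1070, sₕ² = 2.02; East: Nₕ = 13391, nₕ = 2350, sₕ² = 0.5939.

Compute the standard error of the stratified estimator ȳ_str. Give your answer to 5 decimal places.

0.03428

Var(ȳ_str) = Σₕ Wₕ²(1 − fₕ)sₕ²/nₕ with Wₕ = Nₕ/N, N = 38953.
North: Wₕ = 0.28847586; term = 0.28847586²·(1 − 0.08899172)·12.06/1000 = 9.1429969 × 10^-4.
Central: Wₕ = 0.36775088; term = 0.36775088²·(1 − 0.07469459)·2.02/1070 = 2.3624364 × 10^-4.
East: Wₕ = 0.34377327; term = 0.34377327²·(1 − 0.17549100)·0.5939/2350 = 2.46255 × 10^-5.
Sum = 0.0011751688.
SE = √(0.0011751688) = 0.03428.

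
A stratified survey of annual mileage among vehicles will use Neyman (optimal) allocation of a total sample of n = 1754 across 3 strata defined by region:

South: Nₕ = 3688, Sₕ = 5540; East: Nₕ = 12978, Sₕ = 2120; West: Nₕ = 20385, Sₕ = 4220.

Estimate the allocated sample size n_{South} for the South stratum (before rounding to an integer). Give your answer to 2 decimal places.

Neyman allocation: nₕ = n·NₕSₕ / Σⱼ NⱼSⱼ.
Σ NⱼSⱼ = 3688·5540 + 12978·2120 + 20385·4220 = 1.3396958 × 10^8.
n_{South} = 1754·3688·5540 / (1.3396958 × 10^8) = 267.50.

267.50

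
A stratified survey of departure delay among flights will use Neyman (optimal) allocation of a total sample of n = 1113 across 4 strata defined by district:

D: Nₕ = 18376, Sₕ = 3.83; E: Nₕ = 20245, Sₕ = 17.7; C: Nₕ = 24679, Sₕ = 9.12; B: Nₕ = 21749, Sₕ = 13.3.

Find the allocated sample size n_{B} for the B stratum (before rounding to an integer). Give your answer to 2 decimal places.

341.39

Neyman allocation: nₕ = n·NₕSₕ / Σⱼ NⱼSⱼ.
Σ NⱼSⱼ = 18376·3.83 + 20245·17.7 + 24679·9.12 + 21749·13.3 = 943050.76.
n_{B} = 1113·21749·13.3 / 943050.76 = 341.39.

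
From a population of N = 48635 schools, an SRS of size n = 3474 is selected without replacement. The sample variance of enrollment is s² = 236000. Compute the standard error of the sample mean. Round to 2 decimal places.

Under SRS without replacement, Var(ȳ) = (1 − f)·s²/n with f = n/N = 3474/48635 = 0.07143004.
Var(ȳ) = (1 − 0.07143004)·236000/3474 = 0.92856996·67.933218 = 63.080746.
SE(ȳ) = √(63.080746) = 7.94.

7.94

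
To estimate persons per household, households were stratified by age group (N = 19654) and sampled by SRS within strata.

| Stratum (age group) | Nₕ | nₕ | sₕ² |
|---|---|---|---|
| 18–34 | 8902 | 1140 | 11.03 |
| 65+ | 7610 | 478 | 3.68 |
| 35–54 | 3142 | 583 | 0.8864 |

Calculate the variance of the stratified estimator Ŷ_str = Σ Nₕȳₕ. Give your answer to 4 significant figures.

Var(Ŷ_str) = Σₕ Nₕ²(1 − fₕ)sₕ²/nₕ.
18–34: 8902²·(1 − 1140/8902)·11.03/1140 = 668546.92.
65+: 7610²·(1 − 478/7610)·3.68/478 = 417845.68.
35–54: 3142²·(1 − 583/3142)·0.8864/583 = 12224.684.
Sum = 1.0986173 × 10^6.

1.099 × 10^6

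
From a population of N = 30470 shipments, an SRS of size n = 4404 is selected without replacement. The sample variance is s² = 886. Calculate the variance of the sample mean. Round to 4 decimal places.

Under SRS without replacement, Var(ȳ) = (1 − f)·s²/n with f = n/N = 4404/30470 = 0.14453561.
Var(ȳ) = (1 − 0.14453561)·886/4404 = 0.85546439·0.20118074 = 0.17210296.

0.1721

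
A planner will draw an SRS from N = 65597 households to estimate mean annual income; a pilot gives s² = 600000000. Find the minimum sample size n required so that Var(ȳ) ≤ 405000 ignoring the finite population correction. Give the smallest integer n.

1482

Without fpc, n₀ = s²/D = 600000000/405000 = 1481.4815.
Rounding up, n = 1482.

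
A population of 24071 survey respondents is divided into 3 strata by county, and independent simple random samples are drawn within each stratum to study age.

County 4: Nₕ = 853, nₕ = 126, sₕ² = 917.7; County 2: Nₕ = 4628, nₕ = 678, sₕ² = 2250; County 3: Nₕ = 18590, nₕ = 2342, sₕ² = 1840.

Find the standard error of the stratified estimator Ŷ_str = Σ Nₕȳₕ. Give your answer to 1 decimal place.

17392.2

Var(Ŷ_str) = Σₕ Nₕ²(1 − fₕ)sₕ²/nₕ.
County 4: 853²·(1 − 126/853)·917.7/126 = 4.5166208 × 10^6.
County 2: 4628²·(1 − 678/4628)·2250/678 = 6.0665708 × 10^7.
County 3: 18590²·(1 − 2342/18590)·1840/2342 = 2.3730683 × 10^8.
Sum = 3.0248916 × 10^8.
SE = √(3.0248916 × 10^8) = 17392.2.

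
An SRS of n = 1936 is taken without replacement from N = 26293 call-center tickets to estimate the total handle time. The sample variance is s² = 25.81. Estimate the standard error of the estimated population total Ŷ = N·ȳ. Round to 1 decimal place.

2922.0

Var(Ŷ) = N²·Var(ȳ) = N²·(1 − n/N)·s²/n.
f = 1936/26293 = 0.07363177; Var(ȳ) = 0.92636823·25.81/1936 = 0.012349981.
Var(Ŷ) = 26293² · 0.012349981 = 8.5378117 × 10^6.
SE(Ŷ) = √(8.5378117 × 10^6) = 2922.0.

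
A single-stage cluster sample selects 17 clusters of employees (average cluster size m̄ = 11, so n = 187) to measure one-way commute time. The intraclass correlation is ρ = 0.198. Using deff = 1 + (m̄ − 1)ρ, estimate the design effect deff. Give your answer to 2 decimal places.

deff = 1 + (11 − 1)·0.198 = 1 + 1.98 = 2.98.

2.98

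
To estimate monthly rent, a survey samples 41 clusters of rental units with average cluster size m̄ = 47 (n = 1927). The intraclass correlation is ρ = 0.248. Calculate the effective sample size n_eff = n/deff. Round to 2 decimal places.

deff = 1 + (47 − 1)·0.248 = 1 + 11.408 = 12.408.
n_eff = 1927 / 12.408 = 155.30.

155.30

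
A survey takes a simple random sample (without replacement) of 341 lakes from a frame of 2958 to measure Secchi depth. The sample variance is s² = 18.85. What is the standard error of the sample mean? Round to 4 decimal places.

Under SRS without replacement, Var(ȳ) = (1 − f)·s²/n with f = n/N = 341/2958 = 0.11528059.
Var(ȳ) = (1 − 0.11528059)·18.85/341 = 0.88471941·0.055278592 = 0.048906043.
SE(ȳ) = √(0.048906043) = 0.2211.

0.2211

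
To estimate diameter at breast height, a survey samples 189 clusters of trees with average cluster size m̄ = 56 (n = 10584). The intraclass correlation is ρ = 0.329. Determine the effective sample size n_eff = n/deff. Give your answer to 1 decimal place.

554.3

deff = 1 + (56 − 1)·0.329 = 1 + 18.095 = 19.095.
n_eff = 10584 / 19.095 = 554.3.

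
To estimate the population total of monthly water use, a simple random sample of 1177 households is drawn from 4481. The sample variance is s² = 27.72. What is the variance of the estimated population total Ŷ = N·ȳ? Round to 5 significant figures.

348680

Var(Ŷ) = N²·Var(ȳ) = N²·(1 − n/N)·s²/n.
f = 1177/4481 = 0.26266458; Var(ȳ) = 0.73733542·27.72/1177 = 0.017365283.
Var(Ŷ) = 4481² · 0.017365283 = 348683.79.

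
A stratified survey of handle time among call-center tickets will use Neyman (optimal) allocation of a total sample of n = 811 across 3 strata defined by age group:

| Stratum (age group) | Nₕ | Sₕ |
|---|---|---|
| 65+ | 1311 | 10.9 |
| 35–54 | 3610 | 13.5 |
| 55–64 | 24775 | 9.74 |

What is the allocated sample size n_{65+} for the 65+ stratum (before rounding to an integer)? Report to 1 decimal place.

Neyman allocation: nₕ = n·NₕSₕ / Σⱼ NⱼSⱼ.
Σ NⱼSⱼ = 1311·10.9 + 3610·13.5 + 24775·9.74 = 304333.4.
n_{65+} = 811·1311·10.9 / 304333.4 = 38.1.

38.1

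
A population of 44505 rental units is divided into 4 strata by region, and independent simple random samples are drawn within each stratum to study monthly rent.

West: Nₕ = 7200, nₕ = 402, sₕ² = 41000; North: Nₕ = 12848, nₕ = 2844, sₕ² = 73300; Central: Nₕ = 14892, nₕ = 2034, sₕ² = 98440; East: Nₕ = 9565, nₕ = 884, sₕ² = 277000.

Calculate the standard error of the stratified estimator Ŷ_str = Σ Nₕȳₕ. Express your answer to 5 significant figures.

208780

Var(Ŷ_str) = Σₕ Nₕ²(1 − fₕ)sₕ²/nₕ.
West: 7200²·(1 − 402/7200)·41000/402 = 4.9919642 × 10^9.
North: 12848²·(1 − 2844/12848)·73300/2844 = 3.3127113 × 10^9.
Central: 14892²·(1 − 2034/14892)·98440/2034 = 9.2671695 × 10^9.
East: 9565²·(1 − 884/9565)·277000/884 = 2.6018499 × 10^10.
Sum = 4.3590344 × 10^10.
SE = √(4.3590344 × 10^10) = 208780.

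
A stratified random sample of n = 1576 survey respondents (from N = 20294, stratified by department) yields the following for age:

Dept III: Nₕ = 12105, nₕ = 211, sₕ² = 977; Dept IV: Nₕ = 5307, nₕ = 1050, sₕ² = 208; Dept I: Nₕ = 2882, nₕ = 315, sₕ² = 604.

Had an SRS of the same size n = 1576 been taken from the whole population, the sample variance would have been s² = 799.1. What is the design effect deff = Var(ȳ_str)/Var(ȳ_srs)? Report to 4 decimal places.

Var(ȳ_str) = Σ Wₕ²(1−fₕ)sₕ²/nₕ with Wₕ = Nₕ/20294:
  Dept III: (12105/20294)²·(1−211/12105)·977/211 = 1.6187118
  Dept IV: (5307/20294)²·(1−1050/5307)·208/1050 = 0.010866544
  Dept I: (2882/20294)²·(1−315/2882)·604/315 = 0.034443789
  → Var(ȳ_str) = 1.6640221.
Var(ȳ_srs) = (1 − 1576/20294)·799.1/1576 = 0.46766698.
deff = 1.6640221 / 0.46766698 = 3.5581.

3.5581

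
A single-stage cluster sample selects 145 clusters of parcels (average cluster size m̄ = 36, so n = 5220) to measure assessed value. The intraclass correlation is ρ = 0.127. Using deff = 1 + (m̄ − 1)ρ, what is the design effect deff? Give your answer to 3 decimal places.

deff = 1 + (36 − 1)·0.127 = 1 + 4.445 = 5.445.

5.445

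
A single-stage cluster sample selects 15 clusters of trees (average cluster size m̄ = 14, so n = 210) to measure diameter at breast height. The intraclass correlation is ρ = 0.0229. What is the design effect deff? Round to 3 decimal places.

deff = 1 + (14 − 1)·0.0229 = 1 + 0.2977 = 1.2977.

1.298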